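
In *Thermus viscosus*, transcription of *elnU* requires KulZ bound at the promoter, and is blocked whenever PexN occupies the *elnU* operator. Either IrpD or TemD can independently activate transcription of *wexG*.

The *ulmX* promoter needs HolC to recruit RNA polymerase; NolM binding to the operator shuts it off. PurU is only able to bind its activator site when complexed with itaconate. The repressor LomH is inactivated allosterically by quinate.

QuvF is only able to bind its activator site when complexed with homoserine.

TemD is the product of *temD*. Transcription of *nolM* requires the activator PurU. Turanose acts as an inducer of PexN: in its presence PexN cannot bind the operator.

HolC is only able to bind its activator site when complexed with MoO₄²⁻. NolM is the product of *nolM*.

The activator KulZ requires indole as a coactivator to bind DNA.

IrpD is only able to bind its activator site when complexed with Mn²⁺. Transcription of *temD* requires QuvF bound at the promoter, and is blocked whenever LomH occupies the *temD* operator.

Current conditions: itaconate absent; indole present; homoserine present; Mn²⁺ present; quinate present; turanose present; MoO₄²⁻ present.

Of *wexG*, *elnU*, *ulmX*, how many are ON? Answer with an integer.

3

Mn²⁺ is present, so IrpD is active.
Quinate is present, so LomH is inactive.
Homoserine is present, so QuvF is active.
No repressor is bound and QuvF is active, so *temD* is transcribed.
So TemD is produced and active.
Activator IrpD is present, so *wexG* is transcribed.
→ *wexG* is ON.
Indole is present, so KulZ is active.
Turanose is present, so PexN is inactive.
No repressor is bound and KulZ is active, so *elnU* is transcribed.
→ *elnU* is ON.
MoO₄²⁻ is present, so HolC is active.
Itaconate is absent, so PurU is inactive.
Required activator PurU is absent, so *nolM* is not transcribed.
So NolM is not produced.
No repressor is bound and HolC is active, so *ulmX* is transcribed.
→ *ulmX* is ON.
3 of the 3 genes are transcribed.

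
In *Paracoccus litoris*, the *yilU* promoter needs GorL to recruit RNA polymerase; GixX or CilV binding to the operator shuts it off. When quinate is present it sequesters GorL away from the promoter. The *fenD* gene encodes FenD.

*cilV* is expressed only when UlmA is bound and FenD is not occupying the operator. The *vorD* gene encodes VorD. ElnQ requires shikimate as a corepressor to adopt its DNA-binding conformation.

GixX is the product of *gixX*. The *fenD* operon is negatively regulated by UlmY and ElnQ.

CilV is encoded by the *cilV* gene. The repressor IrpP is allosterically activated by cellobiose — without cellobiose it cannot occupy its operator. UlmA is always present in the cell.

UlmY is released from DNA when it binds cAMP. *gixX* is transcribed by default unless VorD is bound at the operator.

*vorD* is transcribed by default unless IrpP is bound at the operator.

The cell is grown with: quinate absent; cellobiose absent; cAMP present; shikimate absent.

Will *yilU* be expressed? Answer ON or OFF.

ON

Quinate is absent, so GorL is active.
Cellobiose is absent, so IrpP is inactive.
With no repressor bound, *vorD* is transcribed.
So VorD is produced and active.
With repressor VorD bound, *gixX* is not transcribed.
So GixX is not produced.
UlmA is produced constitutively and is active.
cAMP is present, so UlmY is inactive.
Shikimate is absent, so ElnQ is inactive.
With no repressor bound, *fenD* is transcribed.
So FenD is produced and active.
With repressor FenD bound, *cilV* is not transcribed.
So CilV is not produced.
No repressor is bound and GorL is active, so *yilU* is transcribed.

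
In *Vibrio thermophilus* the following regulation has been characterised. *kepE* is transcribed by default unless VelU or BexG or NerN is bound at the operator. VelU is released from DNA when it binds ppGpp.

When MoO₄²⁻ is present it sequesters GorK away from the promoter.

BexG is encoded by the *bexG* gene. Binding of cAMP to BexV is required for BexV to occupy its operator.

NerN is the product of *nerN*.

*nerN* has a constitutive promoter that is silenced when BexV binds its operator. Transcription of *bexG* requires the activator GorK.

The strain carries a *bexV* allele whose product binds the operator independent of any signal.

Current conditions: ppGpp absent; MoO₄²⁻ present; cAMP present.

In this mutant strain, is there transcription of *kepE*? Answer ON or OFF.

OFF

ppGpp is absent, so VelU is active.
MoO₄²⁻ is present, so GorK is inactive.
Required activator GorK is absent, so *bexG* is not transcribed.
So BexG is not produced.
BexV is constitutively active in this strain.
With repressor BexV bound, *nerN* is not transcribed.
So NerN is not produced.
With repressor VelU bound, *kepE* is not transcribed.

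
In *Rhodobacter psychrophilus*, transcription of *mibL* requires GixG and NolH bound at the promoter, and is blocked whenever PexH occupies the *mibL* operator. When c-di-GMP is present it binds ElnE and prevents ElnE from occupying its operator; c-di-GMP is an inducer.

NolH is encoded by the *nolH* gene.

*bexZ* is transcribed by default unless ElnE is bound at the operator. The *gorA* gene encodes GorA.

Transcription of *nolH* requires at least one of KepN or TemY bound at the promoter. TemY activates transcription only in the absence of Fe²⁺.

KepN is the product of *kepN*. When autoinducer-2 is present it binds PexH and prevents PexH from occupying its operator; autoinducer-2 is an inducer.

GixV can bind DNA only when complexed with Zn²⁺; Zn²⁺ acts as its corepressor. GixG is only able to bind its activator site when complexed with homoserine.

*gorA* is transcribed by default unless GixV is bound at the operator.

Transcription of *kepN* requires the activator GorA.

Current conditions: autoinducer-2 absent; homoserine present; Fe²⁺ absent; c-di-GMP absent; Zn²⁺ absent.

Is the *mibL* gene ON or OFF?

Homoserine is present, so GixG is active.
Autoinducer-2 is absent, so PexH is active.
Zn²⁺ is absent, so GixV is inactive.
With no repressor bound, *gorA* is transcribed.
So GorA is produced and active.
No repressor is bound and GorA is active, so *kepN* is transcribed.
So KepN is produced and active.
Fe²⁺ is absent, so TemY is active.
Activator KepN is present, so *nolH* is transcribed.
So NolH is produced and active.
With repressor PexH bound, *mibL* is not transcribed.

OFF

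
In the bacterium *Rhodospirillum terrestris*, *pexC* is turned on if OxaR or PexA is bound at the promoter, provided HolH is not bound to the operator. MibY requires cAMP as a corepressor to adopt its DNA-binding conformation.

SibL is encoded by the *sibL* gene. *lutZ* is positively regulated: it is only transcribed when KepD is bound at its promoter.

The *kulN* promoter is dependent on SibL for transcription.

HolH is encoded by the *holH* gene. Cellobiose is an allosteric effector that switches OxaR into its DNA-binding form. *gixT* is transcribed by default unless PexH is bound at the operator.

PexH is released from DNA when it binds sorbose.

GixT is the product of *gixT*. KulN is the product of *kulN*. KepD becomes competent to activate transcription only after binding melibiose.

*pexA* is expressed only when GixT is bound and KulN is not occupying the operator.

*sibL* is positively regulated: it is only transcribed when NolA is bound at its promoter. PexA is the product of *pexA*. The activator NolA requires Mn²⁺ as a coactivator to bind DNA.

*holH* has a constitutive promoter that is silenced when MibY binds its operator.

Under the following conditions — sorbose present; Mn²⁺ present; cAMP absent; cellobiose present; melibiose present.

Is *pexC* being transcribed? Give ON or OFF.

OFF

Cellobiose is present, so OxaR is active.
cAMP is absent, so MibY is inactive.
With no repressor bound, *holH* is transcribed.
So HolH is produced and active.
Mn²⁺ is present, so NolA is active.
No repressor is bound and NolA is active, so *sibL* is transcribed.
So SibL is produced and active.
No repressor is bound and SibL is active, so *kulN* is transcribed.
So KulN is produced and active.
Sorbose is present, so PexH is inactive.
With no repressor bound, *gixT* is transcribed.
So GixT is produced and active.
With repressor KulN bound, *pexA* is not transcribed.
So PexA is not produced.
With repressor HolH bound, *pexC* is not transcribed.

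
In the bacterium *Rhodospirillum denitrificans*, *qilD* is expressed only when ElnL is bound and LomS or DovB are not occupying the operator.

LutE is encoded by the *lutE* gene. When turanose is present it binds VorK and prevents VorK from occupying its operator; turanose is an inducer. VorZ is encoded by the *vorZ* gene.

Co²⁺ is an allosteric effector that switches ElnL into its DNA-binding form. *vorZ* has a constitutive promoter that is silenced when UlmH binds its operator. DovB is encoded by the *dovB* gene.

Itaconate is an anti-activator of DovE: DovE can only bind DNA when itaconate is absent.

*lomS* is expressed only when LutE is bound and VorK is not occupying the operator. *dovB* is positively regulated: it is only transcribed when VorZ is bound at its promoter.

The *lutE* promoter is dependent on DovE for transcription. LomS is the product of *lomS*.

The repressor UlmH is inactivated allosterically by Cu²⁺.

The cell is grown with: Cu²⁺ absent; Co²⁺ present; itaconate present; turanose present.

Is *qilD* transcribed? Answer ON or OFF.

ON

Co²⁺ is present, so ElnL is active.
Turanose is present, so VorK is inactive.
Itaconate is present, so DovE is inactive.
Required activator DovE is absent, so *lutE* is not transcribed.
So LutE is not produced.
Required activator LutE is absent, so *lomS* is not transcribed.
So LomS is not produced.
Cu²⁺ is absent, so UlmH is active.
With repressor UlmH bound, *vorZ* is not transcribed.
So VorZ is not produced.
Required activator VorZ is absent, so *dovB* is not transcribed.
So DovB is not produced.
No repressor is bound and ElnL is active, so *qilD* is transcribed.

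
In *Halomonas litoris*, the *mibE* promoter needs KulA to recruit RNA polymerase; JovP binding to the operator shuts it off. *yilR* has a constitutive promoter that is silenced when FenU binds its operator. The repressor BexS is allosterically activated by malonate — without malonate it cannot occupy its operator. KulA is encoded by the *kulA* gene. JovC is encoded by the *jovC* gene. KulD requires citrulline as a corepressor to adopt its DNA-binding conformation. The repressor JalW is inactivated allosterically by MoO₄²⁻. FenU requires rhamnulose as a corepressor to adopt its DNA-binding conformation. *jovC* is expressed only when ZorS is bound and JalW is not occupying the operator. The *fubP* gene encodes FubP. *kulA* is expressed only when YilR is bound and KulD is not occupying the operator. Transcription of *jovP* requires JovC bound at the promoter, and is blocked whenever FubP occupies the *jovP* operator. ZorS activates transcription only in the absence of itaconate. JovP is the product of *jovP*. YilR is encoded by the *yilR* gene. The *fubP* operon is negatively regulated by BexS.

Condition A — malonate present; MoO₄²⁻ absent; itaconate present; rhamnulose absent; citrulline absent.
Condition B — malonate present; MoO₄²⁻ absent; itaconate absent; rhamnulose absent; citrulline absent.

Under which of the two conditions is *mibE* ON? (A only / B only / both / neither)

both

Condition A:
Malonate is present, so BexS is active.
With repressor BexS bound, *fubP* is not transcribed.
So FubP is not produced.
MoO₄²⁻ is absent, so JalW is active.
Itaconate is present, so ZorS is inactive.
With repressor JalW bound, *jovC* is not transcribed.
So JovC is not produced.
Required activator JovC is absent, so *jovP* is not transcribed.
So JovP is not produced.
Rhamnulose is absent, so FenU is inactive.
With no repressor bound, *yilR* is transcribed.
So YilR is produced and active.
Citrulline is absent, so KulD is inactive.
No repressor is bound and YilR is active, so *kulA* is transcribed.
So KulA is produced and active.
No repressor is bound and KulA is active, so *mibE* is transcribed.
→ *mibE* is ON in A.
Condition B:
Malonate is present, so BexS is active.
With repressor BexS bound, *fubP* is not transcribed.
So FubP is not produced.
MoO₄²⁻ is absent, so JalW is active.
Itaconate is absent, so ZorS is active.
With repressor JalW bound, *jovC* is not transcribed.
So JovC is not produced.
Required activator JovC is absent, so *jovP* is not transcribed.
So JovP is not produced.
Rhamnulose is absent, so FenU is inactive.
With no repressor bound, *yilR* is transcribed.
So YilR is produced and active.
Citrulline is absent, so KulD is inactive.
No repressor is bound and YilR is active, so *kulA* is transcribed.
So KulA is produced and active.
No repressor is bound and KulA is active, so *mibE* is transcribed.
→ *mibE* is ON in B.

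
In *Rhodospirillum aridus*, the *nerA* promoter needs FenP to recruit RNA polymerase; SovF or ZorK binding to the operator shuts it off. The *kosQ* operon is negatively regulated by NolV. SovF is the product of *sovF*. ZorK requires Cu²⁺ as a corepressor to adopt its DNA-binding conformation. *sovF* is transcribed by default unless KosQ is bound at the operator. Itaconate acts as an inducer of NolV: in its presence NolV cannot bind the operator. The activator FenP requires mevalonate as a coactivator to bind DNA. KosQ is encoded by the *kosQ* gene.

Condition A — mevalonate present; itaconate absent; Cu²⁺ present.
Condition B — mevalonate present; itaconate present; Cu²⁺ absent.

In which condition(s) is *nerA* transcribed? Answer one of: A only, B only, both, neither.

B only

Condition A:
Mevalonate is present, so FenP is active.
Itaconate is absent, so NolV is active.
With repressor NolV bound, *kosQ* is not transcribed.
So KosQ is not produced.
With no repressor bound, *sovF* is transcribed.
So SovF is produced and active.
Cu²⁺ is present, so ZorK is active.
With repressor SovF bound, *nerA* is not transcribed.
→ *nerA* is OFF in A.
Condition B:
Mevalonate is present, so FenP is active.
Itaconate is present, so NolV is inactive.
With no repressor bound, *kosQ* is transcribed.
So KosQ is produced and active.
With repressor KosQ bound, *sovF* is not transcribed.
So SovF is not produced.
Cu²⁺ is absent, so ZorK is inactive.
No repressor is bound and FenP is active, so *nerA* is transcribed.
→ *nerA* is ON in B.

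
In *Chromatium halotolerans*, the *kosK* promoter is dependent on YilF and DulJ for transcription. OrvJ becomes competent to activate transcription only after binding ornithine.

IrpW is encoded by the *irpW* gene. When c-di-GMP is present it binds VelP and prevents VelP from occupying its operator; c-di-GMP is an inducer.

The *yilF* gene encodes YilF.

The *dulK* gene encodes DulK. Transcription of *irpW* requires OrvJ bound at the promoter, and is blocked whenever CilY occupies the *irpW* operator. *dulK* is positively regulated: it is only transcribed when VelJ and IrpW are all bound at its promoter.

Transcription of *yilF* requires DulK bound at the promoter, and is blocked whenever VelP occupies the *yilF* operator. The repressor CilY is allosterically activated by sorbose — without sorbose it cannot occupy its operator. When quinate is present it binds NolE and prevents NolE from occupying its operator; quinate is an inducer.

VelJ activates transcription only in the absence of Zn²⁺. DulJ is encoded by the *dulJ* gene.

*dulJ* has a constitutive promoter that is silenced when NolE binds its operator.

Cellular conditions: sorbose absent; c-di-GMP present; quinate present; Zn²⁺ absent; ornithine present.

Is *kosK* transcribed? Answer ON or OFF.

ON

c-di-GMP is present, so VelP is inactive.
Zn²⁺ is absent, so VelJ is active.
Ornithine is present, so OrvJ is active.
Sorbose is absent, so CilY is inactive.
No repressor is bound and OrvJ is active, so *irpW* is transcribed.
So IrpW is produced and active.
No repressor is bound and VelJ and IrpW are active, so *dulK* is transcribed.
So DulK is produced and active.
No repressor is bound and DulK is active, so *yilF* is transcribed.
So YilF is produced and active.
Quinate is present, so NolE is inactive.
With no repressor bound, *dulJ* is transcribed.
So DulJ is produced and active.
No repressor is bound and YilF and DulJ are active, so *kosK* is transcribed.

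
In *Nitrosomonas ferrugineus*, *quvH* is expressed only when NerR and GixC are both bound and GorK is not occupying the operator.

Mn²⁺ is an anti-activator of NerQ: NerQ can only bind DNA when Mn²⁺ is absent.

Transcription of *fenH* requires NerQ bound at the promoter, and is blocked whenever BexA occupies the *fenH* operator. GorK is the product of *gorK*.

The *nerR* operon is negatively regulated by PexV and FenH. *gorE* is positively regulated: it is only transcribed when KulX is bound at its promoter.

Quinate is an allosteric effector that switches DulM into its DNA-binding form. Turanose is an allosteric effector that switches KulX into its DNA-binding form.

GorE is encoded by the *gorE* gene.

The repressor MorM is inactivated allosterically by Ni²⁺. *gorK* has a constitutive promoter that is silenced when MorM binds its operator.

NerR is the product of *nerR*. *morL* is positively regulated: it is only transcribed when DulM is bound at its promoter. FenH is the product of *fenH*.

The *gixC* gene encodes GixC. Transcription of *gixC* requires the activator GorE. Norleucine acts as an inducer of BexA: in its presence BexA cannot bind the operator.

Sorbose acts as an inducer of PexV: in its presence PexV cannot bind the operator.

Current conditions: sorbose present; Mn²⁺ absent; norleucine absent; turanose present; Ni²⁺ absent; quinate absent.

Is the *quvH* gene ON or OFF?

Sorbose is present, so PexV is inactive.
Norleucine is absent, so BexA is active.
Mn²⁺ is absent, so NerQ is active.
With repressor BexA bound, *fenH* is not transcribed.
So FenH is not produced.
With no repressor bound, *nerR* is transcribed.
So NerR is produced and active.
Ni²⁺ is absent, so MorM is active.
With repressor MorM bound, *gorK* is not transcribed.
So GorK is not produced.
Turanose is present, so KulX is active.
No repressor is bound and KulX is active, so *gorE* is transcribed.
So GorE is produced and active.
No repressor is bound and GorE is active, so *gixC* is transcribed.
So GixC is produced and active.
No repressor is bound and NerR and GixC are active, so *quvH* is transcribed.

ON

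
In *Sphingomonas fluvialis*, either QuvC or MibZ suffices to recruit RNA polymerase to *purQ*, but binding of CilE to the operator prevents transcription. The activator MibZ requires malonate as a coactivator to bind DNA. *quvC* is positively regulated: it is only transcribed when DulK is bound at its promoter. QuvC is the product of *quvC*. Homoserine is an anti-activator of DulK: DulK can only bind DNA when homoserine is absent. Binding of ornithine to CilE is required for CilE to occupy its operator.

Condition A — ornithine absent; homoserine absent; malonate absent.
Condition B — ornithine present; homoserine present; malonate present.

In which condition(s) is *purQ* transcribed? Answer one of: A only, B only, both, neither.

Condition A:
Ornithine is absent, so CilE is inactive.
Homoserine is absent, so DulK is active.
No repressor is bound and DulK is active, so *quvC* is transcribed.
So QuvC is produced and active.
Malonate is absent, so MibZ is inactive.
Activator QuvC is present, so *purQ* is transcribed.
→ *purQ* is ON in A.
Condition B:
Ornithine is present, so CilE is active.
Homoserine is present, so DulK is inactive.
Required activator DulK is absent, so *quvC* is not transcribed.
So QuvC is not produced.
Malonate is present, so MibZ is active.
With repressor CilE bound, *purQ* is not transcribed.
→ *purQ* is OFF in B.

A only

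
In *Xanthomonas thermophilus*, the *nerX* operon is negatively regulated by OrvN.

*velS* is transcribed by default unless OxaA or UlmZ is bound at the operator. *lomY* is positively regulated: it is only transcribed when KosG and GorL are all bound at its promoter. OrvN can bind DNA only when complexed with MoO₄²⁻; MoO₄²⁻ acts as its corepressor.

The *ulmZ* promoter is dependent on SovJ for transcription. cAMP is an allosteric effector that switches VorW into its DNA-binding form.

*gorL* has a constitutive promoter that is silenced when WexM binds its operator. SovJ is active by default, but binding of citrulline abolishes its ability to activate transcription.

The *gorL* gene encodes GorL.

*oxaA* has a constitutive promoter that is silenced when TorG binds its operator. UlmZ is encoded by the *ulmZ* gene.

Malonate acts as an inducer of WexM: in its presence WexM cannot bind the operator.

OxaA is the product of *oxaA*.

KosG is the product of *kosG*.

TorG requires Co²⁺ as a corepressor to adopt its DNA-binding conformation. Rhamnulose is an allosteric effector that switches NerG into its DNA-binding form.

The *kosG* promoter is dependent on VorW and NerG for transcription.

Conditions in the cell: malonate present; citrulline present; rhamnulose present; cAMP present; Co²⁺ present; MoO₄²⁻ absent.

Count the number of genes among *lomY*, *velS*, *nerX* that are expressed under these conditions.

cAMP is present, so VorW is active.
Rhamnulose is present, so NerG is active.
No repressor is bound and VorW and NerG are active, so *kosG* is transcribed.
So KosG is produced and active.
Malonate is present, so WexM is inactive.
With no repressor bound, *gorL* is transcribed.
So GorL is produced and active.
No repressor is bound and KosG and GorL are active, so *lomY* is transcribed.
→ *lomY* is ON.
Co²⁺ is present, so TorG is active.
With repressor TorG bound, *oxaA* is not transcribed.
So OxaA is not produced.
Citrulline is present, so SovJ is inactive.
Required activator SovJ is absent, so *ulmZ* is not transcribed.
So UlmZ is not produced.
With no repressor bound, *velS* is transcribed.
→ *velS* is ON.
MoO₄²⁻ is absent, so OrvN is inactive.
With no repressor bound, *nerX* is transcribed.
→ *nerX* is ON.
3 of the 3 genes are transcribed.

3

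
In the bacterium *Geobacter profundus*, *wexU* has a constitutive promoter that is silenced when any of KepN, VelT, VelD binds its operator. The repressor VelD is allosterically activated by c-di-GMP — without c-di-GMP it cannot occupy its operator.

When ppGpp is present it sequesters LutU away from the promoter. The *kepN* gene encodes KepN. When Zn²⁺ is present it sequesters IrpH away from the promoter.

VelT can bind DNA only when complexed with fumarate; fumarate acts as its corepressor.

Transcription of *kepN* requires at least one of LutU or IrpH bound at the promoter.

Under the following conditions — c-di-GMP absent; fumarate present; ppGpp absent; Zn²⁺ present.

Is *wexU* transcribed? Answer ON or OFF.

ppGpp is absent, so LutU is active.
Zn²⁺ is present, so IrpH is inactive.
Activator LutU is present, so *kepN* is transcribed.
So KepN is produced and active.
Fumarate is present, so VelT is active.
c-di-GMP is absent, so VelD is inactive.
With repressor KepN bound, *wexU* is not transcribed.

OFF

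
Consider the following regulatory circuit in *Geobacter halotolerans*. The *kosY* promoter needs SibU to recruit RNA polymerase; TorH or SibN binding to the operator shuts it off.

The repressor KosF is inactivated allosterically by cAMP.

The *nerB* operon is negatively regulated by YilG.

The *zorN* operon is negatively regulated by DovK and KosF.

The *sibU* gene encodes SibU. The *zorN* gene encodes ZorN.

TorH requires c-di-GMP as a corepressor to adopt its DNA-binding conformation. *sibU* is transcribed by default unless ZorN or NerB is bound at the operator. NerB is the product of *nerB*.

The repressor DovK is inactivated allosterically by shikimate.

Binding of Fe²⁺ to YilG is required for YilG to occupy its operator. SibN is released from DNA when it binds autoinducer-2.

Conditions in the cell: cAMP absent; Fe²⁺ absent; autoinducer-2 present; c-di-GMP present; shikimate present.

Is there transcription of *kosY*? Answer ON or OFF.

OFF

c-di-GMP is present, so TorH is active.
Autoinducer-2 is present, so SibN is inactive.
Shikimate is present, so DovK is inactive.
cAMP is absent, so KosF is active.
With repressor KosF bound, *zorN* is not transcribed.
So ZorN is not produced.
Fe²⁺ is absent, so YilG is inactive.
With no repressor bound, *nerB* is transcribed.
So NerB is produced and active.
With repressor NerB bound, *sibU* is not transcribed.
So SibU is not produced.
With repressor TorH bound, *kosY* is not transcribed.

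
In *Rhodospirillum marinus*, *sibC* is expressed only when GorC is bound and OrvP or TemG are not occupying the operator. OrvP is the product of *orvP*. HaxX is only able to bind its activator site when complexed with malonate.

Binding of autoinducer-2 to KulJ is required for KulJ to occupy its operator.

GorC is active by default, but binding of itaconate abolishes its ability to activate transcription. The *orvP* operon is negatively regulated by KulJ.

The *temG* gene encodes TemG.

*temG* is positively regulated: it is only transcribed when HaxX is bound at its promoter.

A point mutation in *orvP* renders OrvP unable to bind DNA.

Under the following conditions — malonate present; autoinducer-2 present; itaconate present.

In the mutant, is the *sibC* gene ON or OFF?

OFF

OrvP is non-functional in this strain, so it has no effect.
Malonate is present, so HaxX is active.
No repressor is bound and HaxX is active, so *temG* is transcribed.
So TemG is produced and active.
Itaconate is present, so GorC is inactive.
With repressor TemG bound, *sibC* is not transcribed.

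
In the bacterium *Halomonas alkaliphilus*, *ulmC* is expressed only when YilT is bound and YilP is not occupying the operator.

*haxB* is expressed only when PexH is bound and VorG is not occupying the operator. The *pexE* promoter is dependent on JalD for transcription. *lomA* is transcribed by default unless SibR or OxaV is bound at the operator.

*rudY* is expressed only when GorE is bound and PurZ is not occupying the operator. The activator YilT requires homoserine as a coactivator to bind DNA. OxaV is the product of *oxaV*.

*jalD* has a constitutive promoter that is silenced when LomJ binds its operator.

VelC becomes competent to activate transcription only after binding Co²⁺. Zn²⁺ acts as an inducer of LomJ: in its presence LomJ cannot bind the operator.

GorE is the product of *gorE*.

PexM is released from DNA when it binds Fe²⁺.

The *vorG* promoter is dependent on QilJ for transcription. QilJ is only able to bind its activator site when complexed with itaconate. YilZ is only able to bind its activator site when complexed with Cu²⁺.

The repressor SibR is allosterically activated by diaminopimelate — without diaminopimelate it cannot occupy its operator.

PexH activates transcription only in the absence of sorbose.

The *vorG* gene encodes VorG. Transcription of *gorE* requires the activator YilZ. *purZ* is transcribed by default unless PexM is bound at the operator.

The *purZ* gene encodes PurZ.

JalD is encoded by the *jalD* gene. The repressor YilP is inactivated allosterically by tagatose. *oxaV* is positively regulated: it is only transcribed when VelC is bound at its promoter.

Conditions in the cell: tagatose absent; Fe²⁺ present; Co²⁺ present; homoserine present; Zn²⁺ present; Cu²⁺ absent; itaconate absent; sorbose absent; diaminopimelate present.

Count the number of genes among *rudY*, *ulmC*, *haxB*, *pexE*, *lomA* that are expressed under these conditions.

2

Fe²⁺ is present, so PexM is inactive.
With no repressor bound, *purZ* is transcribed.
So PurZ is produced and active.
Cu²⁺ is absent, so YilZ is inactive.
Required activator YilZ is absent, so *gorE* is not transcribed.
So GorE is not produced.
With repressor PurZ bound, *rudY* is not transcribed.
→ *rudY* is OFF.
Homoserine is present, so YilT is active.
Tagatose is absent, so YilP is active.
With repressor YilP bound, *ulmC* is not transcribed.
→ *ulmC* is OFF.
Sorbose is absent, so PexH is active.
Itaconate is absent, so QilJ is inactive.
Required activator QilJ is absent, so *vorG* is not transcribed.
So VorG is not produced.
No repressor is bound and PexH is active, so *haxB* is transcribed.
→ *haxB* is ON.
Zn²⁺ is present, so LomJ is inactive.
With no repressor bound, *jalD* is transcribed.
So JalD is produced and active.
No repressor is bound and JalD is active, so *pexE* is transcribed.
→ *pexE* is ON.
Diaminopimelate is present, so SibR is active.
Co²⁺ is present, so VelC is active.
No repressor is bound and VelC is active, so *oxaV* is transcribed.
So OxaV is produced and active.
With repressor SibR bound, *lomA* is not transcribed.
→ *lomA* is OFF.
2 of the 5 genes are transcribed.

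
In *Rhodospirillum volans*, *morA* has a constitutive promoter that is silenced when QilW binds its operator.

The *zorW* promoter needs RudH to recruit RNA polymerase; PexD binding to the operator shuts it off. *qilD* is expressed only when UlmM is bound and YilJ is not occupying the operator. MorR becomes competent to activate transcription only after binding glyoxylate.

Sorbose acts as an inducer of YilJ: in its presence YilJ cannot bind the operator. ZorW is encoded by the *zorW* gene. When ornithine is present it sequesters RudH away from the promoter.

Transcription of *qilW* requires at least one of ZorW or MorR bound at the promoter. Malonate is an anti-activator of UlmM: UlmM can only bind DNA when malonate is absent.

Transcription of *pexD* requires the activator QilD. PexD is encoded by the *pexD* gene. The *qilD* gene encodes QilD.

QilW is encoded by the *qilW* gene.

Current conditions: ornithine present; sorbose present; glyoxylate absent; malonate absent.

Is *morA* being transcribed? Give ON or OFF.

Sorbose is present, so YilJ is inactive.
Malonate is absent, so UlmM is active.
No repressor is bound and UlmM is active, so *qilD* is transcribed.
So QilD is produced and active.
No repressor is bound and QilD is active, so *pexD* is transcribed.
So PexD is produced and active.
Ornithine is present, so RudH is inactive.
With repressor PexD bound, *zorW* is not transcribed.
So ZorW is not produced.
Glyoxylate is absent, so MorR is inactive.
No activator is available at the *qilW* promoter, so *qilW* is not transcribed.
So QilW is not produced.
With no repressor bound, *morA* is transcribed.

ON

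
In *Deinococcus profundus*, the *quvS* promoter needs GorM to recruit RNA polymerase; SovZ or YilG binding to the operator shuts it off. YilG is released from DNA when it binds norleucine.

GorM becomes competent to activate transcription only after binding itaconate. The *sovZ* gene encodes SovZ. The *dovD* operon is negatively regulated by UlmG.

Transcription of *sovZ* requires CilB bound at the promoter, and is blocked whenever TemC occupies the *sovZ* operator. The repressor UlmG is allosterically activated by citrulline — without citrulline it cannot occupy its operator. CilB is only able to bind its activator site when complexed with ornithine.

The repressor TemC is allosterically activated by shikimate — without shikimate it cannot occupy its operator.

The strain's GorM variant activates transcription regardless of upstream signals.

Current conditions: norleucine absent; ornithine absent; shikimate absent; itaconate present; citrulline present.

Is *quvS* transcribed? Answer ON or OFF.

OFF

GorM is constitutively active in this strain.
Ornithine is absent, so CilB is inactive.
Shikimate is absent, so TemC is inactive.
Required activator CilB is absent, so *sovZ* is not transcribed.
So SovZ is not produced.
Norleucine is absent, so YilG is active.
With repressor YilG bound, *quvS* is not transcribed.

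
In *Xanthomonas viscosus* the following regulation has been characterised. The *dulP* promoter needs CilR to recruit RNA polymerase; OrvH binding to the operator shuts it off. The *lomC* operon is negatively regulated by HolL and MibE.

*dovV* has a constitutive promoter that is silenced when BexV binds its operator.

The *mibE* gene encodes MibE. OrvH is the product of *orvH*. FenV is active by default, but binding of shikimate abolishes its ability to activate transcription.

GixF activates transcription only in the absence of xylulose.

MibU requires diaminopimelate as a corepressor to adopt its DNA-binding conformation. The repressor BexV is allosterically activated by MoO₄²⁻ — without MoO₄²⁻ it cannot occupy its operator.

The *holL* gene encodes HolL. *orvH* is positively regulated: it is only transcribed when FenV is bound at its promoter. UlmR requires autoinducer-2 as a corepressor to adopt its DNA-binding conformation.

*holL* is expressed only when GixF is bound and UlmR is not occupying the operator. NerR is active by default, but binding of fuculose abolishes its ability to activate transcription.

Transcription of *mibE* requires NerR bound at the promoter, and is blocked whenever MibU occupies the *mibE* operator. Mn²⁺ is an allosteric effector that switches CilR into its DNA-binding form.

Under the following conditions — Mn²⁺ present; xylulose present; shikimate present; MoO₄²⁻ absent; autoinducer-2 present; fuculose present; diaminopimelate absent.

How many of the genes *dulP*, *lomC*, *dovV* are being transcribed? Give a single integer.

Mn²⁺ is present, so CilR is active.
Shikimate is present, so FenV is inactive.
Required activator FenV is absent, so *orvH* is not transcribed.
So OrvH is not produced.
No repressor is bound and CilR is active, so *dulP* is transcribed.
→ *dulP* is ON.
Xylulose is present, so GixF is inactive.
Autoinducer-2 is present, so UlmR is active.
With repressor UlmR bound, *holL* is not transcribed.
So HolL is not produced.
Fuculose is present, so NerR is inactive.
Diaminopimelate is absent, so MibU is inactive.
Required activator NerR is absent, so *mibE* is not transcribed.
So MibE is not produced.
With no repressor bound, *lomC* is transcribed.
→ *lomC* is ON.
MoO₄²⁻ is absent, so BexV is inactive.
With no repressor bound, *dovV* is transcribed.
→ *dovV* is ON.
3 of the 3 genes are transcribed.

3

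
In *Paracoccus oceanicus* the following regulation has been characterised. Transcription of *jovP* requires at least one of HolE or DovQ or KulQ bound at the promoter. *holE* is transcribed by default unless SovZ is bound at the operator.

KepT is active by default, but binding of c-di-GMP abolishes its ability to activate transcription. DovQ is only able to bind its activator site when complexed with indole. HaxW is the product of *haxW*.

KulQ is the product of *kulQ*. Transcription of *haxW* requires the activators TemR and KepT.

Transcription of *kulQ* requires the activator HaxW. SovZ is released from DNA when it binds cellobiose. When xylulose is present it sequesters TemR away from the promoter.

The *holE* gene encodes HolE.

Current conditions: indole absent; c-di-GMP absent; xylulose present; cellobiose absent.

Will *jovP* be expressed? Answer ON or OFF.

Cellobiose is absent, so SovZ is active.
With repressor SovZ bound, *holE* is not transcribed.
So HolE is not produced.
Indole is absent, so DovQ is inactive.
Xylulose is present, so TemR is inactive.
c-di-GMP is absent, so KepT is active.
Required activator TemR is absent, so *haxW* is not transcribed.
So HaxW is not produced.
Required activator HaxW is absent, so *kulQ* is not transcribed.
So KulQ is not produced.
No activator is available at the *jovP* promoter, so *jovP* is not transcribed.

OFF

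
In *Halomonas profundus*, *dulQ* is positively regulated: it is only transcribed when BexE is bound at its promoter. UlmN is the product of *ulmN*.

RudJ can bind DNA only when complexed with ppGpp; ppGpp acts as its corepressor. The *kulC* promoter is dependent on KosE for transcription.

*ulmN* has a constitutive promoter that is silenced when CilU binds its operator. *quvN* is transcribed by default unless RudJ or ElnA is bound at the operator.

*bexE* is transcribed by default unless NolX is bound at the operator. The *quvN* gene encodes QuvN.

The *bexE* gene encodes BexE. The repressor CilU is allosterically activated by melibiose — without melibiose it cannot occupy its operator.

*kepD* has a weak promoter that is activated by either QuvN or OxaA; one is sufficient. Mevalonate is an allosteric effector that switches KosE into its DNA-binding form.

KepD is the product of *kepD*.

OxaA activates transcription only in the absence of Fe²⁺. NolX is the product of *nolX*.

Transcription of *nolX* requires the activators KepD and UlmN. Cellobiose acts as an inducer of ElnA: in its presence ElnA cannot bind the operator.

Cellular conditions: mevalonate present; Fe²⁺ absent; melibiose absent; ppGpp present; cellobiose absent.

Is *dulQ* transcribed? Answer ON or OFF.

OFF

ppGpp is present, so RudJ is active.
Cellobiose is absent, so ElnA is active.
With repressor RudJ bound, *quvN* is not transcribed.
So QuvN is not produced.
Fe²⁺ is absent, so OxaA is active.
Activator OxaA is present, so *kepD* is transcribed.
So KepD is produced and active.
Melibiose is absent, so CilU is inactive.
With no repressor bound, *ulmN* is transcribed.
So UlmN is produced and active.
No repressor is bound and KepD and UlmN are active, so *nolX* is transcribed.
So NolX is produced and active.
With repressor NolX bound, *bexE* is not transcribed.
So BexE is not produced.
Required activator BexE is absent, so *dulQ* is not transcribed.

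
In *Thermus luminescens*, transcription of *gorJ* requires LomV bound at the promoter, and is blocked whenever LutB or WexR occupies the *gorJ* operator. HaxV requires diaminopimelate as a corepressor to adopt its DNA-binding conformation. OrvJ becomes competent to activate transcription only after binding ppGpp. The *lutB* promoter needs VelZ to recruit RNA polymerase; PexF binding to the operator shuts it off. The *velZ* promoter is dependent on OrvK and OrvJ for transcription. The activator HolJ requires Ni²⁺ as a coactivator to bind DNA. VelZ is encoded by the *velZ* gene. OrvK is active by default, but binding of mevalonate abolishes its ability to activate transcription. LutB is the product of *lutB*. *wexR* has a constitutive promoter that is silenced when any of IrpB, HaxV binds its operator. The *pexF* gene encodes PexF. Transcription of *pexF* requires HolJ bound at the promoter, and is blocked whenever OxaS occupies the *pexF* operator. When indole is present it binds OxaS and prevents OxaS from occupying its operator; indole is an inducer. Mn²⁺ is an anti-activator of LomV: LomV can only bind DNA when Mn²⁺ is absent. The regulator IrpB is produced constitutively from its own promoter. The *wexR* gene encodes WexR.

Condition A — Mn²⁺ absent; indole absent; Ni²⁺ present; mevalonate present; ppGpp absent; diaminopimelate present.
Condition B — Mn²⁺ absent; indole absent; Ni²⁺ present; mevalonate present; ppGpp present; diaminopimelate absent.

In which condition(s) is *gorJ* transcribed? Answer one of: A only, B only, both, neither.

Condition A:
Mn²⁺ is absent, so LomV is active.
Indole is absent, so OxaS is active.
Ni²⁺ is present, so HolJ is active.
With repressor OxaS bound, *pexF* is not transcribed.
So PexF is not produced.
Mevalonate is present, so OrvK is inactive.
ppGpp is absent, so OrvJ is inactive.
Required activator OrvK is absent, so *velZ* is not transcribed.
So VelZ is not produced.
Required activator VelZ is absent, so *lutB* is not transcribed.
So LutB is not produced.
IrpB is produced constitutively and is active.
Diaminopimelate is present, so HaxV is active.
With repressor IrpB bound, *wexR* is not transcribed.
So WexR is not produced.
No repressor is bound and LomV is active, so *gorJ* is transcribed.
→ *gorJ* is ON in A.
Condition B:
Mn²⁺ is absent, so LomV is active.
Indole is absent, so OxaS is active.
Ni²⁺ is present, so HolJ is active.
With repressor OxaS bound, *pexF* is not transcribed.
So PexF is not produced.
Mevalonate is present, so OrvK is inactive.
ppGpp is present, so OrvJ is active.
Required activator OrvK is absent, so *velZ* is not transcribed.
So VelZ is not produced.
Required activator VelZ is absent, so *lutB* is not transcribed.
So LutB is not produced.
IrpB is produced constitutively and is active.
Diaminopimelate is absent, so HaxV is inactive.
With repressor IrpB bound, *wexR* is not transcribed.
So WexR is not produced.
No repressor is bound and LomV is active, so *gorJ* is transcribed.
→ *gorJ* is ON in B.

both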